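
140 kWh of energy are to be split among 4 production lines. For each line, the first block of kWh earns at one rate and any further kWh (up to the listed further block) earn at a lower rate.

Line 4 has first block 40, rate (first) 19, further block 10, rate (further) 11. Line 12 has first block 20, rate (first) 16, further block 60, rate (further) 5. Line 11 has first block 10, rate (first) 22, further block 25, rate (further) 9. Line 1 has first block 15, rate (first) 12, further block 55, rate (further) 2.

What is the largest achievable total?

1915

Treat each block as its own option and order by rate: Line 11/T1 22 > Line 4/T1 19 > Line 12/T1 16 > Line 1/T1 12 > Line 4/T2 11 > Line 11/T2 9 > Line 12/T2 5 > Line 1/T2 2.
Line 11 T1 at 22: fill all 10 → 130 left.
Line 4 T1 at 19: fill all 40 → 90 left.
Fill Line 12 T1 block (20 at 16) → 70 left.
Line 1 T1 at 12: fill all 15 → 55 left.
Line 4/T2 (11): +10 → 45 left.
Fill Line 11 T2 block (25 at 9) → 20 left.
20 remain; put them into Line 12 T2 at 5.
Total = 22×10 + 19×40 + 16×20 + 12×15 + 11×10 + 9×25 + 5×20 = 1915.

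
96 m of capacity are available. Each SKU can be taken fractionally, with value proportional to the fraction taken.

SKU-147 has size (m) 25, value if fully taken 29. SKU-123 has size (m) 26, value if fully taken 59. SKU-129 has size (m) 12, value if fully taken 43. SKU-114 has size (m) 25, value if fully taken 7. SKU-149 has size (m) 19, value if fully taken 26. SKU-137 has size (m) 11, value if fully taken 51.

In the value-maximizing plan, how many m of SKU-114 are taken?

Sort by value density: SKU-137 51/11≈4.64, SKU-129 43/12≈3.58, SKU-123 59/26≈2.27, SKU-149 26/19≈1.37, SKU-147 29/25≈1.16, SKU-114 7/25≈0.28.
All 11 m of SKU-137 fit (value 51) — 85 remain.
SKU-129: take in full, 12 m for value 43 — 73 left.
SKU-123: take in full, 26 m for value 59 — 47 left.
Take all of SKU-149 (19 m, value 26) — 28 m left.
Take all of SKU-147 (25 m, value 29) — 3 m left.
3 m left: a 3/25 share of SKU-114 gives 7×3/25 = 0.84.

3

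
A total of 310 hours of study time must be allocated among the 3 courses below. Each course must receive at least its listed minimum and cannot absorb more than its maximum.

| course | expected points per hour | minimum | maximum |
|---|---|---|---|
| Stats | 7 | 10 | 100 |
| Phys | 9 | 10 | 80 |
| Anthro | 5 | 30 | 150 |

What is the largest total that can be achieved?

Meeting every minimum uses 10+10+30 = 50 hours, leaving 260.
Highest expected points per hour first: Phys 9 > Stats 7 > Anthro 5.
Phys: +70 to 80 (cap) → 190 left.
Stats takes 90 more to reach its cap of 100 → 100 left.
Only 100 left; Anthro takes them to reach 130.
Total = 7×100 + 9×80 + 5×130 = 2070.

2070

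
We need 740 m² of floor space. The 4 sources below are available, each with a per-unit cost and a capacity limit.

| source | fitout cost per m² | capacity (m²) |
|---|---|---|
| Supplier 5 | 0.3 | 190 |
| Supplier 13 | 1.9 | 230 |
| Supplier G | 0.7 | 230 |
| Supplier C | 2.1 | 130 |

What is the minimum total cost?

844

Cheapest first:
Supplier 5 at 0.3: take all 190 m² — 550 still needed.
Take 230 from Supplier G at 0.7 — need 320 more.
Take 230 from Supplier 13 at 1.9 — need 90 more.
Supplier C at 2.1: take 90 of its 130 — requirement met.
Cost = 190×0.3 + 230×0.7 + 230×1.9 + 90×2.1 = 844.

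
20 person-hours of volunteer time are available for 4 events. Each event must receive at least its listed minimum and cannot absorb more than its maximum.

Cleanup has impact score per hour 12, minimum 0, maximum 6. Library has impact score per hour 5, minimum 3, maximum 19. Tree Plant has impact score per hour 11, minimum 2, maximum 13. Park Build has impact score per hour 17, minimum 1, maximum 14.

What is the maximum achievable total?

Meeting every minimum uses 0+3+2+1 = 6 person-hours, leaving 14.
Highest impact score per hour first: Park Build 17 > Cleanup 12 > Tree Plant 11 > Library 5.
Give Park Build 13 more to hit its cap of 14 — 1 left.
Cleanup: +1 (room for 6) → 1. Pool exhausted.
Total = 12×1 + 5×3 + 11×2 + 17×14 = 287.

287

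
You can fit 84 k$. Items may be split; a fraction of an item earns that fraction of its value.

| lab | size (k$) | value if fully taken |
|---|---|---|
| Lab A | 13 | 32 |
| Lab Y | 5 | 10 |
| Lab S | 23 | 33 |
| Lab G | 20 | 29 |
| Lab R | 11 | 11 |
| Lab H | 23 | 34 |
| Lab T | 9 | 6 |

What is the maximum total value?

Rank by value-to-size ratio: Lab A 32/13≈2.46, Lab Y 10/5≈2, Lab H 34/23≈1.48, Lab G 29/20≈1.45, Lab S 33/23≈1.43, Lab R 11/11≈1, Lab T 6/9≈0.667.
Lab A: take in full, 13 k$ for value 32 — 71 left.
Lab Y: take in full, 5 k$ for value 10 — 66 left.
Lab H: take in full, 23 k$ for value 34 — 43 left.
Lab G: take in full, 20 k$ for value 29 — 23 left.
Take all of Lab S (23 k$, value 33) — 0 k$ left.
Total value = 138.

138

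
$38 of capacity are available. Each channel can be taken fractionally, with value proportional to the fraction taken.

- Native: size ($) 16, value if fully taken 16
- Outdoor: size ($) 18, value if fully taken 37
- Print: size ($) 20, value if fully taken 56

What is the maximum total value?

Best value per unit of size first: Print 56/20≈2.8, Outdoor 37/18≈2.06, Native 16/16≈1.
Take all of Print (20 $, value 56) ; 18 $ left.
Outdoor: take in full, 18 $ for value 37 ; 0 left.
Total value = 93.

93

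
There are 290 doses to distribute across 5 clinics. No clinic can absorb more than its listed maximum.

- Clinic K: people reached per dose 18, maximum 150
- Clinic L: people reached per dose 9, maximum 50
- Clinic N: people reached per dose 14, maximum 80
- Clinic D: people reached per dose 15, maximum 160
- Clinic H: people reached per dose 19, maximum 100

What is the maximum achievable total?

Order the clinics by people reached per dose: Clinic H 19 > Clinic K 18 > Clinic D 15 > Clinic N 14 > Clinic L 9.
Clinic H: +100 to 100 (cap) — 190 left.
Give Clinic K 150 to hit its cap of 150 — 40 left.
Only 40 left; Clinic D takes them to reach 40.
Total = 18×150 + 15×40 + 19×100 = 5200.

5200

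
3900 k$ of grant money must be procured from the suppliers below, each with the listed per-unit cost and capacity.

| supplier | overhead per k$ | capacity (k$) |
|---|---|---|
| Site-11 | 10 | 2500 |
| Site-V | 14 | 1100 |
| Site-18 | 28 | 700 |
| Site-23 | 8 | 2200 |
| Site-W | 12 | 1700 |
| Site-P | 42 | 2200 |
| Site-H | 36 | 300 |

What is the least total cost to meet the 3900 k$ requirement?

34600

Cheapest first:
Site-23 (8): use full 2200 ; 1700 k$ to go.
Site-11 (10): take the remaining 1700 ; done.
Site-W, Site-V, Site-18, Site-H, Site-P: unused.
Cost = 2200×8 + 1700×10 = 34600.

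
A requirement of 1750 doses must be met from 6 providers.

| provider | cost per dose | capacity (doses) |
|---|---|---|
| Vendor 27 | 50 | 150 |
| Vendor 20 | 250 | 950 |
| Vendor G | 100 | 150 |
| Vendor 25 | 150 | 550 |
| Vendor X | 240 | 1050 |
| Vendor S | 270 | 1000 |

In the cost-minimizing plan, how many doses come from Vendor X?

Cheapest first:
Vendor 27 at 50: take all 150 doses — 1600 still needed.
Vendor G at 100: take all 150 doses — 1450 still needed.
Take 550 from Vendor 25 at 150 — need 900 more.
Vendor X at 240: take 900 of its 1050 — requirement met.
Vendor 20, Vendor S: unused.

900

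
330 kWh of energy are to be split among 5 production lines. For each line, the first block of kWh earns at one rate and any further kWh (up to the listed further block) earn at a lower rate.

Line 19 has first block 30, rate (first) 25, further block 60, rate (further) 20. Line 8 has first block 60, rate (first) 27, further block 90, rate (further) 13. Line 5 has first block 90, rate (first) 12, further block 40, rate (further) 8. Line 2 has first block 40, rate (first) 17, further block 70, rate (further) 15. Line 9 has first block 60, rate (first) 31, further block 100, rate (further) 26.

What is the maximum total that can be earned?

Order all 10 blocks by rate: Line 9/T1 31 > Line 8/T1 27 > Line 9/T2 26 > Line 19/T1 25 > Line 19/T2 20 > Line 2/T1 17 > Line 2/T2 15 > Line 8/T2 13 > Line 5/T1 12 > Line 5/T2 8.
Line 9 T1 at 31: fill all 60 ; 270 left.
Line 8 T1 at 27: fill all 60 ; 210 left.
Line 9 T2 at 26: fill all 100 ; 110 left.
Line 19/T1 (25): +30 ; 80 left.
Fill Line 19 T2 block (60 at 20) ; 20 left.
Line 2/T1: +20 of 40 at 17; pool empty.
Total = 31×60 + 27×60 + 26×100 + 25×30 + 20×60 + 17×20 = 8370.

8370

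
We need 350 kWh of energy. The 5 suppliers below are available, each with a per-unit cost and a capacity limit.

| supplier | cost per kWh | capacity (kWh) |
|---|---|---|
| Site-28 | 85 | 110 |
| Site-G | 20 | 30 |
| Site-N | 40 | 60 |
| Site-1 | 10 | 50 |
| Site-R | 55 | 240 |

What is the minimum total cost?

15050

Cheapest first:
Site-1 at 10: take all 50 kWh ; 300 still needed.
Site-G at 20: take all 30 kWh ; 270 still needed.
Site-N (40): use full 60 ; 210 kWh to go.
Site-R (55): take the remaining 210 ; done.
Site-28: unused.
Cost = 50×10 + 30×20 + 60×40 + 210×55 = 15050.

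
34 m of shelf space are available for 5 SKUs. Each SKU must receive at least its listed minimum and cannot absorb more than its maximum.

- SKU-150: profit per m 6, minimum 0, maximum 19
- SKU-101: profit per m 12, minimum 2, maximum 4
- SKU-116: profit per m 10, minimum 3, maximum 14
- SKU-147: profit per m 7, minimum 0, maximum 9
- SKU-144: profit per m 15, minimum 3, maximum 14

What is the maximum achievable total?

Meeting every minimum uses 0+2+3+0+3 = 8 m, leaving 26.
Rank by profit per m: SKU-144 15 > SKU-101 12 > SKU-116 10 > SKU-147 7 > SKU-150 6.
SKU-144 takes 11 more to reach its cap of 14 — 15 left.
SKU-101: +2 to 4 (cap) — 13 left.
SKU-116: +11 to 14 (cap) — 2 left.
SKU-147 has room for 9 more but only 2 remain, so it gets 2.
Total = 12×4 + 10×14 + 7×2 + 15×14 = 412.

412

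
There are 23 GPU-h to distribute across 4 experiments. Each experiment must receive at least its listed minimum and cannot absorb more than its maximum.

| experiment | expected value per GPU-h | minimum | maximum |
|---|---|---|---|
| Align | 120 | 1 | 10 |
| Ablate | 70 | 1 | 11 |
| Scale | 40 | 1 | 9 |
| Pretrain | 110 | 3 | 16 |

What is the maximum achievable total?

2520

Meeting every minimum uses 1+1+1+3 = 6 GPU-h, leaving 17.
Order the experiments by expected value per GPU-h: Align 120 > Pretrain 110 > Ablate 70 > Scale 40.
Align: +9 to 10 (cap) — 8 left.
Pretrain has room for 13 more but only 8 remain, so it gets 11.
Total = 120×10 + 70×1 + 40×1 + 110×11 = 2520.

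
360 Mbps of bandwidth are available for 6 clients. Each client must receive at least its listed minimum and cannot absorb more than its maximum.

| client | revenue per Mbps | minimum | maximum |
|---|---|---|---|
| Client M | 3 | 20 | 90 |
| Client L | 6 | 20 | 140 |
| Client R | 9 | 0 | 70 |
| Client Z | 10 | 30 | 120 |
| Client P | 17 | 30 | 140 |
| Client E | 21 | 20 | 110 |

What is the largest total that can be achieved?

Meeting every minimum uses 20+20+0+30+30+20 = 120 Mbps, leaving 240.
Rank by revenue per Mbps: Client E 21 > Client P 17 > Client Z 10 > Client R 9 > Client L 6 > Client M 3.
Client E: +90 to 110 (cap) ; 150 left.
Client P: +110 to 140 (cap) ; 40 left.
Client Z has room for 90 more but only 40 remain, so it gets 70.
Total = 3×20 + 6×20 + 10×70 + 17×140 + 21×110 = 5570.

5570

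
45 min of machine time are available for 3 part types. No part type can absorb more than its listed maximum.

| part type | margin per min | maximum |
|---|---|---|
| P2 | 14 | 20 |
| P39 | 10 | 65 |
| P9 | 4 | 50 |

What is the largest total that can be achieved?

530

Rank by margin per min: P2 14 > P39 10 > P9 4.
P2: +20 to 20 (cap) ; 25 left.
P39 has room for 65 but only 25 remain, so it gets 25.
Total = 14×20 + 10×25 = 530.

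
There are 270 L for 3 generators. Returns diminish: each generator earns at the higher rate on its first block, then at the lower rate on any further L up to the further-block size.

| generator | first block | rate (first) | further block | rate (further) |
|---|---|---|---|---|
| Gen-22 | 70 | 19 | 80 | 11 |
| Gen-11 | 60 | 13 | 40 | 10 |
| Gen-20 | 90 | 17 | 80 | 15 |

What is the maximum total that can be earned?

Rank every tier by rate: Gen-22/tier1 19 > Gen-20/tier1 17 > Gen-20/tier2 15 > Gen-11/tier1 13 > Gen-22/tier2 11 > Gen-11/tier2 10.
Gen-22 tier1 at 19: fill all 70 — 200 left.
Gen-20 tier1 at 17: fill all 90 — 110 left.
Fill Gen-20 tier2 block (80 at 15) — 30 left.
Gen-11/tier1: +30 of 60 at 13; pool empty.
Total = 19×70 + 17×90 + 15×80 + 13×30 = 4450.

4450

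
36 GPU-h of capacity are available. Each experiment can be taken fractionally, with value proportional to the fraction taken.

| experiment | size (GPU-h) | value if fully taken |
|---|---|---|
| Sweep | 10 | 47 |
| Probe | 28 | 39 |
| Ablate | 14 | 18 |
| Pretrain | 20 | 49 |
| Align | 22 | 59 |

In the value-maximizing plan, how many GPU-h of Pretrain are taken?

4

Rank by value-to-size ratio: Sweep 47/10≈4.7, Align 59/22≈2.68, Pretrain 49/20≈2.45, Probe 39/28≈1.39, Ablate 18/14≈1.29.
All 10 GPU-h of Sweep fit (value 47) → 26 remain.
Take all of Align (22 GPU-h, value 59) → 4 GPU-h left.
Only 4 GPU-h remain; take 4/20 of Pretrain for value 49×4/20 = 9.8.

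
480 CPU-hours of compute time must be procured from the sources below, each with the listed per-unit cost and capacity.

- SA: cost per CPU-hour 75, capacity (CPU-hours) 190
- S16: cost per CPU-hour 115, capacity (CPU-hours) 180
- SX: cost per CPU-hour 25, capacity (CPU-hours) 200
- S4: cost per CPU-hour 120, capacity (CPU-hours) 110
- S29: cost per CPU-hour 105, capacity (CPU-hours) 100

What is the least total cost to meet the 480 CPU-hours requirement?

Fill from the cheapest source first.
SX at 25: take all 200 CPU-hours ; 280 still needed.
Take 190 from SA at 75 ; need 90 more.
S29 (105): take the remaining 90 ; done.
S16, S4: unused.
Cost = 200×25 + 190×75 + 90×105 = 28700.

28700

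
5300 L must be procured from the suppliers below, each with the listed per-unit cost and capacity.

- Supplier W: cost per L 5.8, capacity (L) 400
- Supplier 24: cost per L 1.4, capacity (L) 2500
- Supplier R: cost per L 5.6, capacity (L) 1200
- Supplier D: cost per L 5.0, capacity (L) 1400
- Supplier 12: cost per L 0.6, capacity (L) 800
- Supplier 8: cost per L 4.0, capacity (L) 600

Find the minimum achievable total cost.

Cheapest first:
Take 800 from Supplier 12 at 0.6 → need 4500 more.
Supplier 24 at 1.4: take all 2500 L → 2000 still needed.
Supplier 8 (4.0): use full 600 → 1400 L to go.
Take 1400 from Supplier D at 5.0 → need 0 more.
Supplier R, Supplier W: unused.
Cost = 800×0.6 + 2500×1.4 + 600×4.0 + 1400×5.0 = 13380.

13380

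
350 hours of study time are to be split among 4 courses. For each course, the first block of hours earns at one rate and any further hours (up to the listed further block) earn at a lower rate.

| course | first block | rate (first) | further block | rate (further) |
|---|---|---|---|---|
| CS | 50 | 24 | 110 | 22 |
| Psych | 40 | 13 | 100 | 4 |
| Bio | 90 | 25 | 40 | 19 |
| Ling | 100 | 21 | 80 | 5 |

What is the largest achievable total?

Order all 8 blocks by rate: Bio/T1 25 > CS/T1 24 > CS/T2 22 > Ling/T1 21 > Bio/T2 19 > Psych/T1 13 > Ling/T2 5 > Psych/T2 4.
Fill Bio T1 block (90 at 25) — 260 left.
CS T1 at 24: fill all 50 — 210 left.
CS/T2 (22): +110 — 100 left.
Fill Ling T1 block (100 at 21) — 0 left.
Total = 25×90 + 24×50 + 22×110 + 21×100 = 7970.

7970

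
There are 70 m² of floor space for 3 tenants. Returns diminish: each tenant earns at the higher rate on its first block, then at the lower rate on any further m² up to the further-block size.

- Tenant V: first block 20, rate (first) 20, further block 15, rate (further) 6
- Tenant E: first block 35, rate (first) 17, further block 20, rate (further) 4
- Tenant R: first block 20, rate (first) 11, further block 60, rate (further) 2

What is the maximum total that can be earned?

1160

Order all 6 blocks by rate: Tenant V/tier1 20 > Tenant E/tier1 17 > Tenant R/tier1 11 > Tenant V/tier2 6 > Tenant E/tier2 4 > Tenant R/tier2 2.
Tenant V tier1 at 20: fill all 20 — 50 left.
Tenant E tier1 at 17: fill all 35 — 15 left.
Tenant R tier1 at 11: only 15 left, fill 15.
Total = 20×20 + 17×35 + 11×15 = 1160.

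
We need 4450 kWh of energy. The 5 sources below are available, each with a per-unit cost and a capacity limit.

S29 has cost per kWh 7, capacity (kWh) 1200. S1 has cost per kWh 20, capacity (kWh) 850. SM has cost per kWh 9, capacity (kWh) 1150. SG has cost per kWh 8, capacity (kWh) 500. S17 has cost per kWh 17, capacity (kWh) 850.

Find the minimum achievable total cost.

Cheapest first:
Take 1200 from S29 at 7 → need 3250 more.
SG (8): use full 500 → 2750 kWh to go.
Take 1150 from SM at 9 → need 1600 more.
S17 at 17: take all 850 kWh → 750 still needed.
Take 750 from S1 at 20 to finish.
Cost = 1200×7 + 500×8 + 1150×9 + 850×17 + 750×20 = 52200.

52200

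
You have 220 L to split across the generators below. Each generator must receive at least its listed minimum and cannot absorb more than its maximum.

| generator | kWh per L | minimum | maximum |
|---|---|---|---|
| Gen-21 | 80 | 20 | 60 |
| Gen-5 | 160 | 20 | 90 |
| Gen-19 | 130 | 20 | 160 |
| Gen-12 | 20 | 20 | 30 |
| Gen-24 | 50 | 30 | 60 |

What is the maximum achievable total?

25700

Meeting every minimum uses 20+20+20+20+30 = 110 L, leaving 110.
Order the generators by kWh per L: Gen-5 160 > Gen-19 130 > Gen-21 80 > Gen-24 50 > Gen-12 20.
Gen-5: +70 to 90 (cap) — 40 left.
Gen-19: +40 (room for 140) → 60. Pool exhausted.
Total = 80×20 + 160×90 + 130×60 + 20×20 + 50×30 = 25700.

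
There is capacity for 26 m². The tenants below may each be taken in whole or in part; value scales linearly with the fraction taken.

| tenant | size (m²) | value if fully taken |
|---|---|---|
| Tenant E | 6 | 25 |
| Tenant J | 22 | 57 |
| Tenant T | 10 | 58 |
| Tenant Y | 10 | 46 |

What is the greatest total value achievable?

129

Best value per unit of size first: Tenant T 58/10≈5.8, Tenant Y 46/10≈4.6, Tenant E 25/6≈4.17, Tenant J 57/22≈2.59.
All 10 m² of Tenant T fit (value 58) — 16 remain.
Tenant Y: take in full, 10 m² for value 46 — 6 left.
Tenant E: take in full, 6 m² for value 25 — 0 left.
Total value = 129.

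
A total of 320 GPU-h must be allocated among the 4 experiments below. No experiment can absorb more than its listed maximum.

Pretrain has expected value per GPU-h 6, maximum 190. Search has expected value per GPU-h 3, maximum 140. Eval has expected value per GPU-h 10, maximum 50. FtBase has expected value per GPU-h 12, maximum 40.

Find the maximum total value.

Rank by expected value per GPU-h: FtBase 12 > Eval 10 > Pretrain 6 > Search 3.
FtBase: +40 to 40 (cap) — 280 left.
Eval takes 50 to reach its cap of 50 — 230 left.
Give Pretrain 190 to hit its cap of 190 — 40 left.
Search: +40 (room for 140) → 40. Pool exhausted.
Total = 6×190 + 3×40 + 10×50 + 12×40 = 2240.

2240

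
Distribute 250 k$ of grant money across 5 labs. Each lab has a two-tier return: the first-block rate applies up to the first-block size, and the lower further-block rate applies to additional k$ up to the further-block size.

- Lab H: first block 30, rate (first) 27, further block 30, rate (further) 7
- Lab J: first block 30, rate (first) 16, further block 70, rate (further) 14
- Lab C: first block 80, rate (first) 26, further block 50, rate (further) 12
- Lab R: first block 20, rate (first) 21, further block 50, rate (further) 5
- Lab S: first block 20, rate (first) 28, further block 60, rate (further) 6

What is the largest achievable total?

5330

Treat each block as its own option and order by rate: Lab S/first 28 > Lab H/first 27 > Lab C/first 26 > Lab R/first 21 > Lab J/first 16 > Lab J/second 14 > Lab C/second 12 > Lab H/second 7 > Lab S/second 6 > Lab R/second 5.
Lab S first at 28: fill all 20 → 230 left.
Fill Lab H first block (30 at 27) → 200 left.
Lab C first at 26: fill all 80 → 120 left.
Lab R/first (21): +20 → 100 left.
Lab J first at 16: fill all 30 → 70 left.
Lab J second at 14: fill all 70 → 0 left.
Total = 28×20 + 27×30 + 26×80 + 21×20 + 16×30 + 14×70 = 5330.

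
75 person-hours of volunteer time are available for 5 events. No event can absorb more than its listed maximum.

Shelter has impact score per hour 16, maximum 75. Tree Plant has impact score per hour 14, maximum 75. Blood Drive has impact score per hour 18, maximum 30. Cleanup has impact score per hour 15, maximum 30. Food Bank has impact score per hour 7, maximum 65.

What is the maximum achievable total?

Rank by impact score per hour: Blood Drive 18 > Shelter 16 > Cleanup 15 > Tree Plant 14 > Food Bank 7.
Blood Drive takes 30 to reach its cap of 30 ; 45 left.
Shelter has room for 75 but only 45 remain, so it gets 45.
Total = 16×45 + 18×30 = 1260.

1260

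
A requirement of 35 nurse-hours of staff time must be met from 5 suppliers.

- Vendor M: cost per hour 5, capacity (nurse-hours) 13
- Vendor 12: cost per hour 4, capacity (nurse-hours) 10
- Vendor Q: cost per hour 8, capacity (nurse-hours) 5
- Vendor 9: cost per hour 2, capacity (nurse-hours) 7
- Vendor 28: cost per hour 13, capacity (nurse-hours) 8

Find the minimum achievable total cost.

159

Cheapest first:
Vendor 9 at 2: take all 7 nurse-hours → 28 still needed.
Vendor 12 at 4: take all 10 nurse-hours → 18 still needed.
Vendor M (5): use full 13 → 5 nurse-hours to go.
Vendor Q at 8: take all 5 nurse-hours → 0 still needed.
Vendor 28: unused.
Cost = 7×2 + 10×4 + 13×5 + 5×8 = 159.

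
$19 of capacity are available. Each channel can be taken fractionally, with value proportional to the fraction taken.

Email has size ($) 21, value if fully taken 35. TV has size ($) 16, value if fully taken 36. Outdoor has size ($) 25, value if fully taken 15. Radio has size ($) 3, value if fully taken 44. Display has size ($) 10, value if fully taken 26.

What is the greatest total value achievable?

Sort by value density: Radio 44/3≈14.7, Display 26/10≈2.6, TV 36/16≈2.25, Email 35/21≈1.67, Outdoor 15/25≈0.6.
All 3 $ of Radio fit (value 44) ; 16 remain.
All 10 $ of Display fit (value 26) ; 6 remain.
Only 6 $ remain; take 6/16 of TV for value 36×6/16 = 13.5.
Total value = 83.5.

83.5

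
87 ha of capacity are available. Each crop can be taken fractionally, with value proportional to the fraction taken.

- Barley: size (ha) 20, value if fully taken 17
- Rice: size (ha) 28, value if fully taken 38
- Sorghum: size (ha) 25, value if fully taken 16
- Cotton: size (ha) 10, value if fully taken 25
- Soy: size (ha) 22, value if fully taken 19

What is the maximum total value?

Sort by value density: Cotton 25/10≈2.5, Rice 38/28≈1.36, Soy 19/22≈0.864, Barley 17/20≈0.85, Sorghum 16/25≈0.64.
All 10 ha of Cotton fit (value 25) — 77 remain.
Take all of Rice (28 ha, value 38) — 49 ha left.
All 22 ha of Soy fit (value 19) — 27 remain.
All 20 ha of Barley fit (value 17) — 7 remain.
7 ha left: a 7/25 share of Sorghum gives 16×7/25 = 4.48.
Total value = 103.48.

103.48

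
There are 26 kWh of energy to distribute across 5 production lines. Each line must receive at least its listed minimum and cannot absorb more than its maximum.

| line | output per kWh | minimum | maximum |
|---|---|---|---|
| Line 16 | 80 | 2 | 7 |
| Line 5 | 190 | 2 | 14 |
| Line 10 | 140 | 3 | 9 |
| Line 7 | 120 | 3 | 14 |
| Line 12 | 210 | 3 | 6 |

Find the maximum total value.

4480

Meeting every minimum uses 2+2+3+3+3 = 13 kWh, leaving 13.
Rank by output per kWh: Line 12 210 > Line 5 190 > Line 10 140 > Line 7 120 > Line 16 80.
Line 12: +3 to 6 (cap) ; 10 left.
Line 5 has room for 12 more but only 10 remain, so it gets 12.
Total = 80×2 + 190×12 + 140×3 + 120×3 + 210×6 = 4480.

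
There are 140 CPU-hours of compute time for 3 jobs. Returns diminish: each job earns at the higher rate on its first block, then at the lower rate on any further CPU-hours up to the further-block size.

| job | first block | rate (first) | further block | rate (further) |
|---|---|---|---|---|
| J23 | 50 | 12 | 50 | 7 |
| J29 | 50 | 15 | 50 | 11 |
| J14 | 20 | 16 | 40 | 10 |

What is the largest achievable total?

Treat each block as its own option and order by rate: J14/tier1 16 > J29/tier1 15 > J23/tier1 12 > J29/tier2 11 > J14/tier2 10 > J23/tier2 7.
J14 tier1 at 16: fill all 20 → 120 left.
Fill J29 tier1 block (50 at 15) → 70 left.
Fill J23 tier1 block (50 at 12) → 20 left.
20 remain; put them into J29 tier2 at 11.
Total = 16×20 + 15×50 + 12×50 + 11×20 = 1890.

1890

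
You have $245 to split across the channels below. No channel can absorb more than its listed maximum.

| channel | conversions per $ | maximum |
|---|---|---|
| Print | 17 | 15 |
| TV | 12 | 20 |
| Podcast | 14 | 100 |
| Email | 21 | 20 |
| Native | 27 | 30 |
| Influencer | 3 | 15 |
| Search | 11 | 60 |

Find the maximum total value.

3785

Highest conversions per $ first: Native 27 > Email 21 > Print 17 > Podcast 14 > TV 12 > Search 11 > Influencer 3.
Give Native 30 to hit its cap of 30 — 215 left.
Email: +20 to 20 (cap) — 195 left.
Print: +15 to 15 (cap) — 180 left.
Give Podcast 100 to hit its cap of 100 — 80 left.
TV takes 20 to reach its cap of 20 — 60 left.
Search: +60 to 60 (cap) — 0 left.
Total = 17×15 + 12×20 + 14×100 + 21×20 + 27×30 + 11×60 = 3785.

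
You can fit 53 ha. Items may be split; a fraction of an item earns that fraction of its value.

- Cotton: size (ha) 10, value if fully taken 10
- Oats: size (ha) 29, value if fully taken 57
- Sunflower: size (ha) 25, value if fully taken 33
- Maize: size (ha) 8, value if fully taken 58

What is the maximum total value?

Sort by value density: Maize 58/8≈7.25, Oats 57/29≈1.97, Sunflower 33/25≈1.32, Cotton 10/10≈1.
All 8 ha of Maize fit (value 58) ; 45 remain.
Take all of Oats (29 ha, value 57) ; 16 ha left.
16 ha left: a 16/25 share of Sunflower gives 33×16/25 = 21.12.
Total value = 136.12.

136.12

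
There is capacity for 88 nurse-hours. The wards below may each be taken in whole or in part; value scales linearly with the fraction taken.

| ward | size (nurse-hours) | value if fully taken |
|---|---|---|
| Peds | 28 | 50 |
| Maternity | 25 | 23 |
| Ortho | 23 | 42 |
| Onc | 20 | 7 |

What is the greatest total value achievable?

Sort by value density: Ortho 42/23≈1.83, Peds 50/28≈1.79, Maternity 23/25≈0.92, Onc 7/20≈0.35.
Take all of Ortho (23 nurse-hours, value 42) → 65 nurse-hours left.
Take all of Peds (28 nurse-hours, value 50) → 37 nurse-hours left.
Maternity: take in full, 25 nurse-hours for value 23 → 12 left.
Only 12 nurse-hours remain; take 12/20 of Onc for value 7×12/20 = 4.2.
Total value = 119.2.

119.2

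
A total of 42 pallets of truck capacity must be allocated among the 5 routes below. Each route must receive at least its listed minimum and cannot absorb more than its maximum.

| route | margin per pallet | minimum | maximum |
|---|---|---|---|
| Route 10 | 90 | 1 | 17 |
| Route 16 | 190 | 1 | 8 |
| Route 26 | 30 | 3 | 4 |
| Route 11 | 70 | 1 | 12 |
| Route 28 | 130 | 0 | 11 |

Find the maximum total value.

Meeting every minimum uses 1+1+3+1+0 = 6 pallets, leaving 36.
Order the routes by margin per pallet: Route 16 190 > Route 28 130 > Route 10 90 > Route 11 70 > Route 26 30.
Give Route 16 7 more to hit its cap of 8 → 29 left.
Route 28 takes 11 more to reach its cap of 11 → 18 left.
Route 10: +16 to 17 (cap) → 2 left.
Route 11: +2 (room for 11) → 3. Pool exhausted.
Total = 90×17 + 190×8 + 30×3 + 70×3 + 130×11 = 4780.

4780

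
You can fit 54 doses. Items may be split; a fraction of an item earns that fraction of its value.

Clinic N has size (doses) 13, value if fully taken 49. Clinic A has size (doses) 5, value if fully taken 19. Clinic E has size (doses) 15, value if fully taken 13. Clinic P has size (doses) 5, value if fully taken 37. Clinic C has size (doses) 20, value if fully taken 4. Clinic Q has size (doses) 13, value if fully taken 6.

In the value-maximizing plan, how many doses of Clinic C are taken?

Best value per unit of size first: Clinic P 37/5≈7.4, Clinic A 19/5≈3.8, Clinic N 49/13≈3.77, Clinic E 13/15≈0.867, Clinic Q 6/13≈0.462, Clinic C 4/20≈0.2.
Take all of Clinic P (5 doses, value 37) — 49 doses left.
Take all of Clinic A (5 doses, value 19) — 44 doses left.
All 13 doses of Clinic N fit (value 49) — 31 remain.
Take all of Clinic E (15 doses, value 13) — 16 doses left.
All 13 doses of Clinic Q fit (value 6) — 3 remain.
Only 3 doses remain; take 3/20 of Clinic C for value 4×3/20 = 0.6.

3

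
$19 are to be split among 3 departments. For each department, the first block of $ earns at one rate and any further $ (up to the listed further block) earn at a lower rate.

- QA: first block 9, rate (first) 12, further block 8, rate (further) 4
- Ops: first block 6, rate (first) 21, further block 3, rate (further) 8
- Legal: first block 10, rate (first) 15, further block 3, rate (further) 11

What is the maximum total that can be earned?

Rank every tier by rate: Ops/T1 21 > Legal/T1 15 > QA/T1 12 > Legal/T2 11 > Ops/T2 8 > QA/T2 4.
Fill Ops T1 block (6 at 21) — 13 left.
Legal/T1 (15): +10 — 3 left.
QA T1 at 12: only 3 left, fill 3.
Total = 21×6 + 15×10 + 12×3 = 312.

312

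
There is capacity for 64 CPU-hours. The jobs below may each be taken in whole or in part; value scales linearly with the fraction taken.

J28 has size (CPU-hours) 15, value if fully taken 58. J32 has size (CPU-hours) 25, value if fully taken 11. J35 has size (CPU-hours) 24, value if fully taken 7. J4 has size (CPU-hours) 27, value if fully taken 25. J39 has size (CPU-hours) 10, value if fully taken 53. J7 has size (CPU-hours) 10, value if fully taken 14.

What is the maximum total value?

150.88

Best value per unit of size first: J39 53/10≈5.3, J28 58/15≈3.87, J7 14/10≈1.4, J4 25/27≈0.926, J32 11/25≈0.44, J35 7/24≈0.292.
All 10 CPU-hours of J39 fit (value 53) → 54 remain.
Take all of J28 (15 CPU-hours, value 58) → 39 CPU-hours left.
All 10 CPU-hours of J7 fit (value 14) → 29 remain.
Take all of J4 (27 CPU-hours, value 25) → 2 CPU-hours left.
Only 2 CPU-hours remain; take 2/25 of J32 for value 11×2/25 = 0.88.
Total value = 150.88.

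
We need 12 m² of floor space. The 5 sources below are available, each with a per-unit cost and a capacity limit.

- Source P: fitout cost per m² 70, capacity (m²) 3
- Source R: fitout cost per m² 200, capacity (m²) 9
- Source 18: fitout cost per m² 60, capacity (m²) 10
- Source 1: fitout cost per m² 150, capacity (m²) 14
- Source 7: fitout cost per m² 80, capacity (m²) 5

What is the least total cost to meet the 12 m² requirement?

Use sources in increasing cost order.
Source 18 (60): use full 10 ; 2 m² to go.
Source P at 70: take 2 of its 3 ; requirement met.
Source 7, Source 1, Source R: unused.
Cost = 10×60 + 2×70 = 740.

740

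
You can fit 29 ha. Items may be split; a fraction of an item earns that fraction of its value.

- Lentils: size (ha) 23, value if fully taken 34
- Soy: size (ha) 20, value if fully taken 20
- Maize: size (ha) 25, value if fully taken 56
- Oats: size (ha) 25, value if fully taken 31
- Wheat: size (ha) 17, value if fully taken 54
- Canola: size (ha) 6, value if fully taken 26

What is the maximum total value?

93.44

Sort by value density: Canola 26/6≈4.33, Wheat 54/17≈3.18, Maize 56/25≈2.24, Lentils 34/23≈1.48, Oats 31/25≈1.24, Soy 20/20≈1.
Take all of Canola (6 ha, value 26) — 23 ha left.
All 17 ha of Wheat fit (value 54) — 6 remain.
6 ha left: a 6/25 share of Maize gives 56×6/25 = 13.44.
Total value = 93.44.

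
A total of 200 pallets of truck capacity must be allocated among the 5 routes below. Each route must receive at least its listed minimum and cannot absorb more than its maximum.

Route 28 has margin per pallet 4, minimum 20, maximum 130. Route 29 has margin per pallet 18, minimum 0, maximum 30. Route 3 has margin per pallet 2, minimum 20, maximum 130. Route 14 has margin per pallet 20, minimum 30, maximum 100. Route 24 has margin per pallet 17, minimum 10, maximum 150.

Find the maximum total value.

Meeting every minimum uses 20+0+20+30+10 = 80 pallets, leaving 120.
Highest margin per pallet first: Route 14 20 > Route 29 18 > Route 24 17 > Route 28 4 > Route 3 2.
Give Route 14 70 more to hit its cap of 100 → 50 left.
Route 29: +30 to 30 (cap) → 20 left.
Only 20 left; Route 24 takes them to reach 30.
Total = 4×20 + 18×30 + 2×20 + 20×100 + 17×30 = 3170.

3170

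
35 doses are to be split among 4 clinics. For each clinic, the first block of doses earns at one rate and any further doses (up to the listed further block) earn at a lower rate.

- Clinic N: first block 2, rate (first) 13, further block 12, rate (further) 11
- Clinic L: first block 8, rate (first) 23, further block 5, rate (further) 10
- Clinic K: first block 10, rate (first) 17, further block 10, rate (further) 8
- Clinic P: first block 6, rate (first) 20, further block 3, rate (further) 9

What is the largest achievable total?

Rank every tier by rate: Clinic L/tier1 23 > Clinic P/tier1 20 > Clinic K/tier1 17 > Clinic N/tier1 13 > Clinic N/tier2 11 > Clinic L/tier2 10 > Clinic P/tier2 9 > Clinic K/tier2 8.
Fill Clinic L tier1 block (8 at 23) ; 27 left.
Clinic P/tier1 (20): +6 ; 21 left.
Clinic K tier1 at 17: fill all 10 ; 11 left.
Clinic N/tier1 (13): +2 ; 9 left.
Clinic N tier2 at 11: only 9 left, fill 9.
Total = 23×8 + 20×6 + 17×10 + 13×2 + 11×9 = 599.

599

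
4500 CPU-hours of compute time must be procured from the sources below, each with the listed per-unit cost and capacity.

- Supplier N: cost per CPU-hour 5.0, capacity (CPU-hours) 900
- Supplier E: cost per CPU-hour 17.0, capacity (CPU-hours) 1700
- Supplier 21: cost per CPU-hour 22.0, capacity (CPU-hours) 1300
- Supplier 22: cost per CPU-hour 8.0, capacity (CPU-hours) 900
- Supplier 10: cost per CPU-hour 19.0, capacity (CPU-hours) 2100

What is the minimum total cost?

59600

Fill from the cheapest source first.
Take 900 from Supplier N at 5.0 — need 3600 more.
Supplier 22 (8.0): use full 900 — 2700 CPU-hours to go.
Take 1700 from Supplier E at 17.0 — need 1000 more.
Take 1000 from Supplier 10 at 19.0 to finish.
Supplier 21: unused.
Cost = 900×5.0 + 900×8.0 + 1700×17.0 + 1000×19.0 = 59600.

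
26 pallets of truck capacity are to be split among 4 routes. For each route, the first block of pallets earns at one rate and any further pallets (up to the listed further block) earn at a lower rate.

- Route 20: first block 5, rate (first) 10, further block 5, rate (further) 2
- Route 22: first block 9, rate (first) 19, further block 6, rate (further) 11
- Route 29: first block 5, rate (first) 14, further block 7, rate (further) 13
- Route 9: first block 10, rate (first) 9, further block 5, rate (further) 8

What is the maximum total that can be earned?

387

Rank every tier by rate: Route 22/tier1 19 > Route 29/tier1 14 > Route 29/tier2 13 > Route 22/tier2 11 > Route 20/tier1 10 > Route 9/tier1 9 > Route 9/tier2 8 > Route 20/tier2 2.
Fill Route 22 tier1 block (9 at 19) → 17 left.
Route 29/tier1 (14): +5 → 12 left.
Route 29/tier2 (13): +7 → 5 left.
Route 22 tier2 at 11: only 5 left, fill 5.
Total = 19×9 + 14×5 + 13×7 + 11×5 = 387.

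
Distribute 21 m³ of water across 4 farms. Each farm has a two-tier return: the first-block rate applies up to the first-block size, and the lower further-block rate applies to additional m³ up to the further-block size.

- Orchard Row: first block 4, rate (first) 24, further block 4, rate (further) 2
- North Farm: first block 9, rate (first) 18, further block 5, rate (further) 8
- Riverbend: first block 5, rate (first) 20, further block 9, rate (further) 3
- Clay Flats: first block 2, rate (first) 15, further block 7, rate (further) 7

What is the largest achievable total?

Treat each block as its own option and order by rate: Orchard Row/T1 24 > Riverbend/T1 20 > North Farm/T1 18 > Clay Flats/T1 15 > North Farm/T2 8 > Clay Flats/T2 7 > Riverbend/T2 3 > Orchard Row/T2 2.
Orchard Row T1 at 24: fill all 4 → 17 left.
Fill Riverbend T1 block (5 at 20) → 12 left.
Fill North Farm T1 block (9 at 18) → 3 left.
Fill Clay Flats T1 block (2 at 15) → 1 left.
1 remain; put them into North Farm T2 at 8.
Total = 24×4 + 20×5 + 18×9 + 15×2 + 8×1 = 396.

396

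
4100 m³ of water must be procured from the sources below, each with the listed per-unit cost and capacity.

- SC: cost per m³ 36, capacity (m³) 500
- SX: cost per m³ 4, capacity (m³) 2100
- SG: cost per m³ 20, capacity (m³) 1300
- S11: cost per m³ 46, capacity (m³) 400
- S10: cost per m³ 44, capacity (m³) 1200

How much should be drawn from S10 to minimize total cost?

Fill from the cheapest source first.
Take 2100 from SX at 4 — need 2000 more.
SG (20): use full 1300 — 700 m³ to go.
Take 500 from SC at 36 — need 200 more.
S10 (44): take the remaining 200 — done.
S11: unused.

200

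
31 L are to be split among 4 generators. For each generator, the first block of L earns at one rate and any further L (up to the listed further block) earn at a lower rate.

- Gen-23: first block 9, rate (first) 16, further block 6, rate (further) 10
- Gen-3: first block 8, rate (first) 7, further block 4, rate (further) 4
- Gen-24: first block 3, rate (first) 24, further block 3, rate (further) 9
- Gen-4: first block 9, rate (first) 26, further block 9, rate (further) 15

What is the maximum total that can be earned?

Treat each block as its own option and order by rate: Gen-4/tier1 26 > Gen-24/tier1 24 > Gen-23/tier1 16 > Gen-4/tier2 15 > Gen-23/tier2 10 > Gen-24/tier2 9 > Gen-3/tier1 7 > Gen-3/tier2 4.
Gen-4 tier1 at 26: fill all 9 → 22 left.
Fill Gen-24 tier1 block (3 at 24) → 19 left.
Gen-23 tier1 at 16: fill all 9 → 10 left.
Gen-4/tier2 (15): +9 → 1 left.
Gen-23 tier2 at 10: only 1 left, fill 1.
Total = 26×9 + 24×3 + 16×9 + 15×9 + 10×1 = 595.

595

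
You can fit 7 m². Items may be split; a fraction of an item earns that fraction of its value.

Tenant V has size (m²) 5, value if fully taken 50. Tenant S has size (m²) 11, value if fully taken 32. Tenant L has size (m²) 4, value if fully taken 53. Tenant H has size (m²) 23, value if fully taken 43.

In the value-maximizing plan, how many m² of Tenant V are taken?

Sort by value density: Tenant L 53/4≈13.2, Tenant V 50/5≈10, Tenant S 32/11≈2.91, Tenant H 43/23≈1.87.
Take all of Tenant L (4 m², value 53) ; 3 m² left.
Fill the last 3 m² with part of Tenant V: 3/5 of it earns 30.

3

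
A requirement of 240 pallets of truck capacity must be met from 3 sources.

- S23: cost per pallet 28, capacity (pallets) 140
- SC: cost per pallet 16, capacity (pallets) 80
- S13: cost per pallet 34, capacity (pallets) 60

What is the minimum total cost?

5880

Cheapest first:
SC (16): use full 80 — 160 pallets to go.
S23 at 28: take all 140 pallets — 20 still needed.
S13 at 34: take 20 of its 60 — requirement met.
Cost = 80×16 + 140×28 + 20×34 = 5880.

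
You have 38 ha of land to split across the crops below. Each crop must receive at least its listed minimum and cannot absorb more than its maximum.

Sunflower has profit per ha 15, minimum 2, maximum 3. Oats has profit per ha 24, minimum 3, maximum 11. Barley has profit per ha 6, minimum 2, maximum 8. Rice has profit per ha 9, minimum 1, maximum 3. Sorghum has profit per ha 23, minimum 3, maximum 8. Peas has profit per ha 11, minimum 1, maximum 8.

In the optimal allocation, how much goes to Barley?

5

Meeting every minimum uses 2+3+2+1+3+1 = 12 ha, leaving 26.
Rank by profit per ha: Oats 24 > Sorghum 23 > Sunflower 15 > Peas 11 > Rice 9 > Barley 6.
Oats: +8 to 11 (cap) → 18 left.
Give Sorghum 5 more to hit its cap of 8 → 13 left.
Sunflower takes 1 more to reach its cap of 3 → 12 left.
Peas: +7 to 8 (cap) → 5 left.
Rice: +2 to 3 (cap) → 3 left.
Only 3 left; Barley takes them to reach 5.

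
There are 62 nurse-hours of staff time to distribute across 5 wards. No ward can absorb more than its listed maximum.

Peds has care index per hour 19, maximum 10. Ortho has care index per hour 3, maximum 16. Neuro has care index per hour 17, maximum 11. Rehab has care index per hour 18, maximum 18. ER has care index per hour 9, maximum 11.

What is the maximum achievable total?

836

Highest care index per hour first: Peds 19 > Rehab 18 > Neuro 17 > ER 9 > Ortho 3.
Peds: +10 to 10 (cap) ; 52 left.
Rehab: +18 to 18 (cap) ; 34 left.
Neuro: +11 to 11 (cap) ; 23 left.
Give ER 11 to hit its cap of 11 ; 12 left.
Ortho has room for 16 but only 12 remain, so it gets 12.
Total = 19×10 + 3×12 + 17×11 + 18×18 + 9×11 = 836.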